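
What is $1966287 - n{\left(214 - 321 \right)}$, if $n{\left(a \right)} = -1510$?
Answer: $1967797$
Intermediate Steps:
$1966287 - n{\left(214 - 321 \right)} = 1966287 - -1510 = 1966287 + 1510 = 1967797$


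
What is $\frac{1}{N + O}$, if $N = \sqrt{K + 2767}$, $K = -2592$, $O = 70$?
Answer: $\frac{2}{135} - \frac{\sqrt{7}}{945} \approx 0.012015$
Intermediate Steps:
$N = 5 \sqrt{7}$ ($N = \sqrt{-2592 + 2767} = \sqrt{175} = 5 \sqrt{7} \approx 13.229$)
$\frac{1}{N + O} = \frac{1}{5 \sqrt{7} + 70} = \frac{1}{70 + 5 \sqrt{7}}$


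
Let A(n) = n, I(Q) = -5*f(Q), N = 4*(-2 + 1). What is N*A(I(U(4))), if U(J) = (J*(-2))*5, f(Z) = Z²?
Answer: 32000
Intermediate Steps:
N = -4 (N = 4*(-1) = -4)
U(J) = -10*J (U(J) = -2*J*5 = -10*J)
I(Q) = -5*Q²
N*A(I(U(4))) = -(-20)*(-10*4)² = -(-20)*(-40)² = -(-20)*1600 = -4*(-8000) = 32000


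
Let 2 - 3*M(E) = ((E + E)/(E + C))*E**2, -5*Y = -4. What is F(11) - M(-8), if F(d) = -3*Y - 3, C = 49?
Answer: -8851/615 ≈ -14.392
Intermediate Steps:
Y = 4/5 (Y = -1/5*(-4) = 4/5 ≈ 0.80000)
M(E) = 2/3 - 2*E**3/(3*(49 + E)) (M(E) = 2/3 - (E + E)/(E + 49)*E**2/3 = 2/3 - (2*E)/(49 + E)*E**2/3 = 2/3 - 2*E/(49 + E)*E**2/3 = 2/3 - 2*E**3/(3*(49 + E)))
F(d) = -27/5 (F(d) = -3*4/5 - 3 = -12/5 - 3 = -27/5)
F(11) - M(-8) = -27/5 - 2*(49 - 8 - 1*(-8)**3)/(3*(49 - 8)) = -27/5 - 2*(49 - 8 - 1*(-512))/(3*41) = -27/5 - 2*(49 - 8 + 512)/(3*41) = -27/5 - 2*553/(3*41) = -27/5 - 1*1106/123 = -27/5 - 1106/123 = -8851/615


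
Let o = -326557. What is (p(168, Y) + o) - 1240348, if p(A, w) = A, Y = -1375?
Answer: -1566737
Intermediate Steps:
(p(168, Y) + o) - 1240348 = (168 - 326557) - 1240348 = -326389 - 1240348 = -1566737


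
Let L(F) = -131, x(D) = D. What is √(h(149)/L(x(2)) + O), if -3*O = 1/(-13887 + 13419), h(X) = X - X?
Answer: √39/234 ≈ 0.026688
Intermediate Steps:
h(X) = 0
O = 1/1404 (O = -1/(3*(-13887 + 13419)) = -⅓/(-468) = -⅓*(-1/468) = 1/1404 ≈ 0.00071225)
√(h(149)/L(x(2)) + O) = √(0/(-131) + 1/1404) = √(0*(-1/131) + 1/1404) = √(0 + 1/1404) = √(1/1404) = √39/234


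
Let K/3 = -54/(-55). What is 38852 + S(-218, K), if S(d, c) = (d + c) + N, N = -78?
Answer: 2120742/55 ≈ 38559.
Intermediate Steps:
K = 162/55 (K = 3*(-54/(-55)) = 3*(-54*(-1/55)) = 3*(54/55) = 162/55 ≈ 2.9455)
S(d, c) = -78 + c + d (S(d, c) = (d + c) - 78 = (c + d) - 78 = -78 + c + d)
38852 + S(-218, K) = 38852 + (-78 + 162/55 - 218) = 38852 - 16118/55 = 2120742/55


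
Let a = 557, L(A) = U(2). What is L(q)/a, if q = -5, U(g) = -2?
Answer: -2/557 ≈ -0.0035907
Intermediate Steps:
L(A) = -2
L(q)/a = -2/557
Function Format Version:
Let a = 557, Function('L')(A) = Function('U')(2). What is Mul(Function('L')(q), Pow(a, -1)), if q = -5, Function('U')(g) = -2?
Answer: Rational(-2, 557) ≈ -0.0035907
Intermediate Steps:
Function('L')(A) = -2
Mul(Function('L')(q), Pow(a, -1)) = Mul(-2, Pow(557, -1)) = Mul(-2, Rational(1, 557)) = Rational(-2, 557)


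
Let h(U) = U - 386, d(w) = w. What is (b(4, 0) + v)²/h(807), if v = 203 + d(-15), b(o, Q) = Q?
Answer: 35344/421 ≈ 83.953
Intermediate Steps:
h(U) = -386 + U
v = 188 (v = 203 - 15 = 188)
(b(4, 0) + v)²/h(807) = (0 + 188)²/(-386 + 807) = 188²/421 = 35344*(1/421) = 35344/421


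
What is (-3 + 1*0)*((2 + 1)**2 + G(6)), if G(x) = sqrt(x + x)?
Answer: -27 - 6*sqrt(3) ≈ -37.392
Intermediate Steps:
G(x) = sqrt(2)*sqrt(x) (G(x) = sqrt(2*x) = sqrt(2)*sqrt(x))
(-3 + 1*0)*((2 + 1)**2 + G(6)) = (-3 + 1*0)*((2 + 1)**2 + sqrt(2)*sqrt(6)) = (-3 + 0)*(3**2 + 2*sqrt(3)) = -3*(9 + 2*sqrt(3)) = -27 - 6*sqrt(3)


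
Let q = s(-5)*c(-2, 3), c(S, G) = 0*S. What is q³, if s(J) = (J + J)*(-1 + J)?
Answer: 0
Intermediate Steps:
c(S, G) = 0
s(J) = 2*J*(-1 + J) (s(J) = (2*J)*(-1 + J) = 2*J*(-1 + J))
q = 0 (q = (2*(-5)*(-1 - 5))*0 = (2*(-5)*(-6))*0 = 60*0 = 0)
q³ = 0³ = 0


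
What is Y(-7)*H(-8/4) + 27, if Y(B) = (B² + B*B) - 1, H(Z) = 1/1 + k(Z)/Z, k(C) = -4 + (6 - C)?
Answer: -70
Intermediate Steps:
k(C) = 2 - C
H(Z) = 1 + (2 - Z)/Z (H(Z) = 1/1 + (2 - Z)/Z = 1*1 + (2 - Z)/Z = 1 + (2 - Z)/Z)
Y(B) = -1 + 2*B² (Y(B) = (B² + B²) - 1 = 2*B² - 1 = -1 + 2*B²)
Y(-7)*H(-8/4) + 27 = (-1 + 2*(-7)²)*(2/((-8/4))) + 27 = (-1 + 2*49)*(2/((-8*¼))) + 27 = (-1 + 98)*(2/(-2)) + 27 = 97*(2*(-½)) + 27 = 97*(-1) + 27 = -97 + 27 = -70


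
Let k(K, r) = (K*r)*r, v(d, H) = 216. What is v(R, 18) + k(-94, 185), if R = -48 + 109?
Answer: -3216934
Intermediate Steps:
R = 61
k(K, r) = K*r²
v(R, 18) + k(-94, 185) = 216 - 94*185² = 216 - 94*34225 = 216 - 3217150 = -3216934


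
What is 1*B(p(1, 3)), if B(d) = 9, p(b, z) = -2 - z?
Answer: 9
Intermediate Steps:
1*B(p(1, 3)) = 1*9 = 9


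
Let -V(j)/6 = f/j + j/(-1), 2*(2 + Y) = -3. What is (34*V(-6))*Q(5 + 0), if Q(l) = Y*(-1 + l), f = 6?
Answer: 14280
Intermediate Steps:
Y = -7/2 (Y = -2 + (½)*(-3) = -2 - 3/2 = -7/2 ≈ -3.5000)
Q(l) = 7/2 - 7*l/2 (Q(l) = -7*(-1 + l)/2 = 7/2 - 7*l/2)
V(j) = -36/j + 6*j (V(j) = -6*(6/j + j/(-1)) = -6*(6/j + j*(-1)) = -6*(6/j - j) = -6*(-j + 6/j) = -36/j + 6*j)
(34*V(-6))*Q(5 + 0) = (34*(-36/(-6) + 6*(-6)))*(7/2 - 7*(5 + 0)/2) = (34*(-36*(-⅙) - 36))*(7/2 - 7/2*5) = (34*(6 - 36))*(7/2 - 35/2) = (34*(-30))*(-14) = -1020*(-14) = 14280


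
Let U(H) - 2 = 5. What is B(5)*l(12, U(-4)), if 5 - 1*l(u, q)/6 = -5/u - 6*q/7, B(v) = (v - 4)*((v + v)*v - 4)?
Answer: 3151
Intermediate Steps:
U(H) = 7 (U(H) = 2 + 5 = 7)
B(v) = (-4 + v)*(-4 + 2*v²) (B(v) = (-4 + v)*((2*v)*v - 4) = (-4 + v)*(2*v² - 4) = (-4 + v)*(-4 + 2*v²))
l(u, q) = 30 + 30/u + 36*q/7 (l(u, q) = 30 - 6*(-5/u - 6*q/7) = 30 + (30/u + 36*q/7) = 30 + 30/u + 36*q/7)
B(5)*l(12, U(-4)) = (16 - 8*5² - 4*5 + 2*5³)*(30 + 30/12 + (36/7)*7) = (16 - 8*25 - 20 + 2*125)*(30 + 30*(1/12) + 36) = (16 - 200 - 20 + 250)*(30 + 5/2 + 36) = 46*(137/2) = 3151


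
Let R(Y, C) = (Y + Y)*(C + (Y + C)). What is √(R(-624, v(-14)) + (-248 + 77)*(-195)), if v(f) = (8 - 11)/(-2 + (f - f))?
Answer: 21*√1833 ≈ 899.08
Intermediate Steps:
v(f) = 3/2 (v(f) = -3/(-2 + 0) = -3/(-2) = -3*(-½) = 3/2)
R(Y, C) = 2*Y*(Y + 2*C) (R(Y, C) = (2*Y)*(C + (C + Y)) = (2*Y)*(Y + 2*C) = 2*Y*(Y + 2*C))
√(R(-624, v(-14)) + (-248 + 77)*(-195)) = √(2*(-624)*(-624 + 2*(3/2)) + (-248 + 77)*(-195)) = √(2*(-624)*(-624 + 3) - 171*(-195)) = √(2*(-624)*(-621) + 33345) = √(775008 + 33345) = √808353 = 21*√1833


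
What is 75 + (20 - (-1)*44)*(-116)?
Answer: -7349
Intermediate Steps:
75 + (20 - (-1)*44)*(-116) = 75 + (20 - 1*(-44))*(-116) = 75 + (20 + 44)*(-116) = 75 + 64*(-116) = 75 - 7424 = -7349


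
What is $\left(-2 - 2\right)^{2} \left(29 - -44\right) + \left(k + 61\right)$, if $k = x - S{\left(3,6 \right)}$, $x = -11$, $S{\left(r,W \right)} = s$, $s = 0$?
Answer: $1218$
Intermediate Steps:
$S{\left(r,W \right)} = 0$
$k = -11$ ($k = -11 - 0 = -11 + 0 = -11$)
$\left(-2 - 2\right)^{2} \left(29 - -44\right) + \left(k + 61\right) = \left(-2 - 2\right)^{2} \left(29 - -44\right) + \left(-11 + 61\right) = \left(-4\right)^{2} \left(29 + 44\right) + 50 = 16 \cdot 73 + 50 = 1168 + 50 = 1218$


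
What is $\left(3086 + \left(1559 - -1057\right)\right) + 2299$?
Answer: $8001$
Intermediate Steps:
$\left(3086 + \left(1559 - -1057\right)\right) + 2299 = \left(3086 + \left(1559 + 1057\right)\right) + 2299 = \left(3086 + 2616\right) + 2299 = 5702 + 2299 = 8001$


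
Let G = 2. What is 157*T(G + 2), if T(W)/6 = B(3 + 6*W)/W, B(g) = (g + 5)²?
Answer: 241152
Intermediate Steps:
B(g) = (5 + g)²
T(W) = 6*(8 + 6*W)²/W (T(W) = 6*((5 + (3 + 6*W))²/W) = 6*((8 + 6*W)²/W) = 6*(8 + 6*W)²/W)
157*T(G + 2) = 157*(24*(4 + 3*(2 + 2))²/(2 + 2)) = 157*(24*(4 + 3*4)²/4) = 157*(24*(¼)*(4 + 12)²) = 157*(24*(¼)*16²) = 157*(24*(¼)*256) = 157*1536 = 241152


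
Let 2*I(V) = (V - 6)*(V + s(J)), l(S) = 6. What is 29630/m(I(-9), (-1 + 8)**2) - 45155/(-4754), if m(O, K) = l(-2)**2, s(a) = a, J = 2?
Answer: 17810825/21393 ≈ 832.55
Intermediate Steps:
I(V) = (-6 + V)*(2 + V)/2 (I(V) = ((V - 6)*(V + 2))/2 = ((-6 + V)*(2 + V))/2 = (-6 + V)*(2 + V)/2)
m(O, K) = 36 (m(O, K) = 6**2 = 36)
29630/m(I(-9), (-1 + 8)**2) - 45155/(-4754) = 29630/36 - 45155/(-4754) = 29630*(1/36) - 45155*(-1/4754) = 14815/18 + 45155/4754 = 17810825/21393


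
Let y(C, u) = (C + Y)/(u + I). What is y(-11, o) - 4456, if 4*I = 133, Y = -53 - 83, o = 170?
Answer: -1207772/271 ≈ -4456.7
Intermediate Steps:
Y = -136
I = 133/4 (I = (1/4)*133 = 133/4 ≈ 33.250)
y(C, u) = (-136 + C)/(133/4 + u) (y(C, u) = (C - 136)/(u + 133/4) = (-136 + C)/(133/4 + u))
y(-11, o) - 4456 = 4*(-136 - 11)/(133 + 4*170) - 4456 = 4*(-147)/(133 + 680) - 4456 = 4*(-147)/813 - 4456 = 4*(1/813)*(-147) - 4456 = -196/271 - 4456 = -1207772/271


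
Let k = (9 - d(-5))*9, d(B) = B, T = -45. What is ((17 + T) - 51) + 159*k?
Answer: 19955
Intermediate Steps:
k = 126 (k = (9 - 1*(-5))*9 = (9 + 5)*9 = 14*9 = 126)
((17 + T) - 51) + 159*k = ((17 - 45) - 51) + 159*126 = (-28 - 51) + 20034 = -79 + 20034 = 19955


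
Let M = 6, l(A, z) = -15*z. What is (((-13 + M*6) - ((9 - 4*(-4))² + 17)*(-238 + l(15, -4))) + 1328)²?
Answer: 13369603129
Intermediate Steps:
(((-13 + M*6) - ((9 - 4*(-4))² + 17)*(-238 + l(15, -4))) + 1328)² = (((-13 + 6*6) - ((9 - 4*(-4))² + 17)*(-238 - 15*(-4))) + 1328)² = (((-13 + 36) - ((9 + 16)² + 17)*(-238 + 60)) + 1328)² = ((23 - (25² + 17)*(-178)) + 1328)² = ((23 - (625 + 17)*(-178)) + 1328)² = ((23 - 642*(-178)) + 1328)² = ((23 - 1*(-114276)) + 1328)² = ((23 + 114276) + 1328)² = (114299 + 1328)² = 115627² = 13369603129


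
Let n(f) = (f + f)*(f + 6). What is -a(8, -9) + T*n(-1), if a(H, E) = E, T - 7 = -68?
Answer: 619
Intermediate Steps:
T = -61 (T = 7 - 68 = -61)
n(f) = 2*f*(6 + f) (n(f) = (2*f)*(6 + f) = 2*f*(6 + f))
-a(8, -9) + T*n(-1) = -1*(-9) - 122*(-1)*(6 - 1) = 9 - 122*(-1)*5 = 9 - 61*(-10) = 9 + 610 = 619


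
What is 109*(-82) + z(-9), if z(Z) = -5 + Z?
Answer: -8952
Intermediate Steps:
109*(-82) + z(-9) = 109*(-82) + (-5 - 9) = -8938 - 14 = -8952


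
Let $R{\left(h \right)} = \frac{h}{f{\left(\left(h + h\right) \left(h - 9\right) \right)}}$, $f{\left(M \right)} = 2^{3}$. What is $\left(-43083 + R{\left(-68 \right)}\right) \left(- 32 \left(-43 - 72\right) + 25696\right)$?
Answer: $-1265855904$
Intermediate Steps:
$f{\left(M \right)} = 8$
$R{\left(h \right)} = \frac{h}{8}$
$\left(-43083 + R{\left(-68 \right)}\right) \left(- 32 \left(-43 - 72\right) + 25696\right) = \left(-43083 + \frac{1}{8} \left(-68\right)\right) \left(- 32 \left(-43 - 72\right) + 25696\right) = \left(-43083 - \frac{17}{2}\right) \left(\left(-32\right) \left(-115\right) + 25696\right) = - \frac{86183 \left(3680 + 25696\right)}{2} = \left(- \frac{86183}{2}\right) 29376 = -1265855904$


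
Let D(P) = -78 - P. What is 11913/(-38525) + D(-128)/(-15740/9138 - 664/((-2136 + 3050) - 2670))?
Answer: -1947889016169/51940868950 ≈ -37.502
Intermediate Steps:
11913/(-38525) + D(-128)/(-15740/9138 - 664/((-2136 + 3050) - 2670)) = 11913/(-38525) + (-78 - 1*(-128))/(-15740/9138 - 664/((-2136 + 3050) - 2670)) = 11913*(-1/38525) + (-78 + 128)/(-15740*1/9138 - 664/(914 - 2670)) = -11913/38525 + 50/(-7870/4569 - 664/(-1756)) = -11913/38525 + 50/(-7870/4569 - 664*(-1/1756)) = -11913/38525 + 50/(-7870/4569 + 166/439) = -11913/38525 + 50/(-2696476/2005791) = -11913/38525 + 50*(-2005791/2696476) = -11913/38525 - 50144775/1348238 = -1947889016169/51940868950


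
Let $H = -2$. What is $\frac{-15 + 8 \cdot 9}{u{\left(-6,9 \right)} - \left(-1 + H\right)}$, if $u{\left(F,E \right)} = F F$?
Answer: $\frac{19}{13} \approx 1.4615$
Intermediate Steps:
$u{\left(F,E \right)} = F^{2}$
$\frac{-15 + 8 \cdot 9}{u{\left(-6,9 \right)} - \left(-1 + H\right)} = \frac{-15 + 8 \cdot 9}{\left(-6\right)^{2} - -3} = \frac{-15 + 72}{36 + \left(4 + \left(-3 + 2\right)\right)} = \frac{1}{36 + \left(4 - 1\right)} 57 = \frac{1}{36 + 3} \cdot 57 = \frac{1}{39} \cdot 57 = \frac{19}{13}$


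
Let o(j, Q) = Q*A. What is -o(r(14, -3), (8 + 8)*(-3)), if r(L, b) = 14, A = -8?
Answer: -384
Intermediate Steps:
o(j, Q) = -8*Q (o(j, Q) = Q*(-8) = -8*Q)
-o(r(14, -3), (8 + 8)*(-3)) = -(-8)*(8 + 8)*(-3) = -(-8)*16*(-3) = -(-8)*(-48) = -1*384 = -384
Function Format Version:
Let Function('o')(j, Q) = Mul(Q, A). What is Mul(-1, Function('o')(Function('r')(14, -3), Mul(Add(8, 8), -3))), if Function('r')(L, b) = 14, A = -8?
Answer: -384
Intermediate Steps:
Function('o')(j, Q) = Mul(-8, Q) (Function('o')(j, Q) = Mul(Q, -8) = Mul(-8, Q))
Mul(-1, Function('o')(Function('r')(14, -3), Mul(Add(8, 8), -3))) = Mul(-1, Mul(-8, Mul(Add(8, 8), -3))) = Mul(-1, Mul(-8, Mul(16, -3))) = Mul(-1, Mul(-8, -48)) = Mul(-1, 384) = -384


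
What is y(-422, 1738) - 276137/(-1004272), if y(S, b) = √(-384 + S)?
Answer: 276137/1004272 + I*√806 ≈ 0.27496 + 28.39*I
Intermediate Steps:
y(-422, 1738) - 276137/(-1004272) = √(-384 - 422) - 276137/(-1004272) = √(-806) - 276137*(-1/1004272) = I*√806 + 276137/1004272 = 276137/1004272 + I*√806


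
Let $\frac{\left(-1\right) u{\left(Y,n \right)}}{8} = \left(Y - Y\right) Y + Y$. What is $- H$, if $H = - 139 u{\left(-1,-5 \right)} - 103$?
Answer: $1215$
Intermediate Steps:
$u{\left(Y,n \right)} = - 8 Y$ ($u{\left(Y,n \right)} = - 8 \left(\left(Y - Y\right) Y + Y\right) = - 8 \left(0 Y + Y\right) = - 8 \left(0 + Y\right) = - 8 Y$)
$H = -1215$ ($H = - 139 \left(\left(-8\right) \left(-1\right)\right) - 103 = \left(-139\right) 8 - 103 = -1112 - 103 = -1215$)
$- H = \left(-1\right) \left(-1215\right) = 1215$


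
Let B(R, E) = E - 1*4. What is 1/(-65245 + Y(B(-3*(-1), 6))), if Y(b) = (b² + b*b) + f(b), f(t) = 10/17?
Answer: -17/1109019 ≈ -1.5329e-5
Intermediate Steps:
f(t) = 10/17 (f(t) = 10*(1/17) = 10/17)
B(R, E) = -4 + E (B(R, E) = E - 4 = -4 + E)
Y(b) = 10/17 + 2*b² (Y(b) = (b² + b*b) + 10/17 = (b² + b²) + 10/17 = 2*b² + 10/17 = 10/17 + 2*b²)
1/(-65245 + Y(B(-3*(-1), 6))) = 1/(-65245 + (10/17 + 2*(-4 + 6)²)) = 1/(-65245 + (10/17 + 2*2²)) = 1/(-65245 + (10/17 + 2*4)) = 1/(-65245 + (10/17 + 8)) = 1/(-65245 + 146/17) = 1/(-1109019/17) = -17/1109019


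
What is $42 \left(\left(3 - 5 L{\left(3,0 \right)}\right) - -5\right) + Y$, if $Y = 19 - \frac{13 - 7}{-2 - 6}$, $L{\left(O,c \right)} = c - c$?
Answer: $\frac{1423}{4} \approx 355.75$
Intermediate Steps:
$L{\left(O,c \right)} = 0$
$Y = \frac{79}{4}$ ($Y = 19 - \frac{6}{-8} = 19 - 6 \left(- \frac{1}{8}\right) = 19 - - \frac{3}{4} = 19 + \frac{3}{4} = \frac{79}{4} \approx 19.75$)
$42 \left(\left(3 - 5 L{\left(3,0 \right)}\right) - -5\right) + Y = 42 \left(\left(3 - 0\right) - -5\right) + \frac{79}{4} = 42 \left(\left(3 + 0\right) + 5\right) + \frac{79}{4} = 42 \left(3 + 5\right) + \frac{79}{4} = 42 \cdot 8 + \frac{79}{4} = 336 + \frac{79}{4} = \frac{1423}{4}$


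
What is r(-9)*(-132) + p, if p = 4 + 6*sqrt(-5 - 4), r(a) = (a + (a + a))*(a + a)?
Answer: -64148 + 18*I ≈ -64148.0 + 18.0*I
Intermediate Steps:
r(a) = 6*a**2 (r(a) = (a + 2*a)*(2*a) = (3*a)*(2*a) = 6*a**2)
p = 4 + 18*I (p = 4 + 6*sqrt(-9) = 4 + 6*(3*I) = 4 + 18*I ≈ 4.0 + 18.0*I)
r(-9)*(-132) + p = (6*(-9)**2)*(-132) + (4 + 18*I) = (6*81)*(-132) + (4 + 18*I) = 486*(-132) + (4 + 18*I) = -64152 + (4 + 18*I) = -64148 + 18*I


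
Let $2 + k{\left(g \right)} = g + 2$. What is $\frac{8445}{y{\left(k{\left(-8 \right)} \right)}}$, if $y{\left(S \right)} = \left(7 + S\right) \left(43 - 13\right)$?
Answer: $- \frac{563}{2} \approx -281.5$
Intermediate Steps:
$k{\left(g \right)} = g$ ($k{\left(g \right)} = -2 + \left(g + 2\right) = -2 + \left(2 + g\right) = g$)
$y{\left(S \right)} = 210 + 30 S$ ($y{\left(S \right)} = \left(7 + S\right) 30 = 210 + 30 S$)
$\frac{8445}{y{\left(k{\left(-8 \right)} \right)}} = \frac{8445}{210 + 30 \left(-8\right)} = \frac{8445}{210 - 240} = \frac{8445}{-30} = 8445 \left(- \frac{1}{30}\right) = - \frac{563}{2}$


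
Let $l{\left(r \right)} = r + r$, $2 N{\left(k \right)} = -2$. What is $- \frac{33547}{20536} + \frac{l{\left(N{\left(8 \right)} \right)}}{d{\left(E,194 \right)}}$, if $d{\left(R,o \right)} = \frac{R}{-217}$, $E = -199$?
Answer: $- \frac{15588477}{4086664} \approx -3.8145$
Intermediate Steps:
$N{\left(k \right)} = -1$ ($N{\left(k \right)} = \frac{1}{2} \left(-2\right) = -1$)
$d{\left(R,o \right)} = - \frac{R}{217}$ ($d{\left(R,o \right)} = R \left(- \frac{1}{217}\right) = - \frac{R}{217}$)
$l{\left(r \right)} = 2 r$
$- \frac{33547}{20536} + \frac{l{\left(N{\left(8 \right)} \right)}}{d{\left(E,194 \right)}} = - \frac{33547}{20536} + \frac{2 \left(-1\right)}{\left(- \frac{1}{217}\right) \left(-199\right)} = \left(-33547\right) \frac{1}{20536} - \frac{2}{\frac{199}{217}} = - \frac{33547}{20536} - \frac{434}{199} = - \frac{15588477}{4086664}$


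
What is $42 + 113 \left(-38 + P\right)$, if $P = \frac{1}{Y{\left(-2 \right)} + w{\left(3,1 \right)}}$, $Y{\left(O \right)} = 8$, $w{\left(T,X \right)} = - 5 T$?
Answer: $- \frac{29877}{7} \approx -4268.1$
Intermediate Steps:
$P = - \frac{1}{7}$ ($P = \frac{1}{8 - 15} = \frac{1}{-7} = - \frac{1}{7} \approx -0.14286$)
$42 + 113 \left(-38 + P\right) = 42 + 113 \left(-38 - \frac{1}{7}\right) = 42 + 113 \left(- \frac{267}{7}\right) = 42 - \frac{30171}{7} = - \frac{29877}{7}$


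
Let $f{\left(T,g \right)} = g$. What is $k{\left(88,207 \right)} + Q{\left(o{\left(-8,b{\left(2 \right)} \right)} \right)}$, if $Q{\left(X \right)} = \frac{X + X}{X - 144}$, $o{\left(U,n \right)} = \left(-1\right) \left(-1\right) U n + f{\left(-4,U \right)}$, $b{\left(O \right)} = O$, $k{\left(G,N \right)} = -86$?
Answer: $- \frac{600}{7} \approx -85.714$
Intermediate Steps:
$o{\left(U,n \right)} = U + U n$ ($o{\left(U,n \right)} = \left(-1\right) \left(-1\right) U n + U = 1 U n + U = U n + U = U + U n$)
$Q{\left(X \right)} = \frac{2 X}{-144 + X}$
$k{\left(88,207 \right)} + Q{\left(o{\left(-8,b{\left(2 \right)} \right)} \right)} = -86 + \frac{2 \left(- 8 \left(1 + 2\right)\right)}{-144 - 8 \left(1 + 2\right)} = -86 + \frac{2 \left(\left(-8\right) 3\right)}{-144 - 24} = -86 + 2 \left(-24\right) \frac{1}{-144 - 24} = -86 + 2 \left(-24\right) \frac{1}{-168} = -86 + 2 \left(-24\right) \left(- \frac{1}{168}\right) = -86 + \frac{2}{7} = - \frac{600}{7}$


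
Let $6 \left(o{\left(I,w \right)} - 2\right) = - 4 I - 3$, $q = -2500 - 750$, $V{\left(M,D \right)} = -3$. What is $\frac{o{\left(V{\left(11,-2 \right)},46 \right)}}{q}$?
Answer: $- \frac{7}{6500} \approx -0.0010769$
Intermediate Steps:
$q = -3250$ ($q = -2500 - 750 = -3250$)
$o{\left(I,w \right)} = \frac{3}{2} - \frac{2 I}{3}$ ($o{\left(I,w \right)} = 2 + \frac{- 4 I - 3}{6} = 2 + \frac{-3 - 4 I}{6} = 2 - \left(\frac{1}{2} + \frac{2 I}{3}\right) = \frac{3}{2} - \frac{2 I}{3}$)
$\frac{o{\left(V{\left(11,-2 \right)},46 \right)}}{q} = \frac{\frac{3}{2} - -2}{-3250} = \left(\frac{3}{2} + 2\right) \left(- \frac{1}{3250}\right) = \frac{7}{2} \left(- \frac{1}{3250}\right) = - \frac{7}{6500}$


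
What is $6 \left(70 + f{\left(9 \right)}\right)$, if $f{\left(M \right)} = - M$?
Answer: $366$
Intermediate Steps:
$6 \left(70 + f{\left(9 \right)}\right) = 6 \left(70 - 9\right) = 6 \cdot 61 = 366$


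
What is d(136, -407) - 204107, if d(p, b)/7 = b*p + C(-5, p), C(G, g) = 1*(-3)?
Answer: -591592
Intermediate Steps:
C(G, g) = -3
d(p, b) = -21 + 7*b*p (d(p, b) = 7*(b*p - 3) = 7*(-3 + b*p) = -21 + 7*b*p)
d(136, -407) - 204107 = (-21 + 7*(-407)*136) - 204107 = (-21 - 387464) - 204107 = -387485 - 204107 = -591592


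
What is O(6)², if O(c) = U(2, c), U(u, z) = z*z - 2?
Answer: 1156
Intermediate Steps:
U(u, z) = -2 + z² (U(u, z) = z² - 2 = -2 + z²)
O(c) = -2 + c²
O(6)² = (-2 + 6²)² = (-2 + 36)² = 34² = 1156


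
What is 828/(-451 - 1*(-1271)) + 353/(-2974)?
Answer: 543253/609670 ≈ 0.89106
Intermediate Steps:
828/(-451 - 1*(-1271)) + 353/(-2974) = 828/(-451 + 1271) + 353*(-1/2974) = 828/820 - 353/2974 = 828*(1/820) - 353/2974 = 207/205 - 353/2974 = 543253/609670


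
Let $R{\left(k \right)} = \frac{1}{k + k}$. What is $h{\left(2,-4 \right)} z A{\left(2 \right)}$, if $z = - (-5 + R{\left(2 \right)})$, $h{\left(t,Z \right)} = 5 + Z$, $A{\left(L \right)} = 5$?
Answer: $\frac{95}{4} \approx 23.75$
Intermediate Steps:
$R{\left(k \right)} = \frac{1}{2 k}$
$z = \frac{19}{4}$ ($z = - (-5 + \frac{1}{2 \cdot 2}) = - (-5 + \frac{1}{2} \cdot \frac{1}{2}) = - (-5 + \frac{1}{4}) = \left(-1\right) \left(- \frac{19}{4}\right) = \frac{19}{4} \approx 4.75$)
$h{\left(2,-4 \right)} z A{\left(2 \right)} = \left(5 - 4\right) \frac{19}{4} \cdot 5 = 1 \cdot \frac{19}{4} \cdot 5 = \frac{19}{4} \cdot 5 = \frac{95}{4}$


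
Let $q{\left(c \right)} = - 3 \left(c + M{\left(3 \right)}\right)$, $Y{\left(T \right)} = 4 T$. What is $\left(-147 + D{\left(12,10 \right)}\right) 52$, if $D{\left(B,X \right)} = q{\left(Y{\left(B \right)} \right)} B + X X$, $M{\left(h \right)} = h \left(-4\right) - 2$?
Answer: $-66092$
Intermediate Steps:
$M{\left(h \right)} = -2 - 4 h$ ($M{\left(h \right)} = - 4 h - 2 = -2 - 4 h$)
$q{\left(c \right)} = 42 - 3 c$ ($q{\left(c \right)} = - 3 \left(c - 14\right) = - 3 \left(-14 + c\right) = 42 - 3 c$)
$D{\left(B,X \right)} = X^{2} + B \left(42 - 12 B\right)$ ($D{\left(B,X \right)} = \left(42 - 3 \cdot 4 B\right) B + X X = \left(42 - 12 B\right) B + X^{2} = B \left(42 - 12 B\right) + X^{2} = X^{2} + B \left(42 - 12 B\right)$)
$\left(-147 + D{\left(12,10 \right)}\right) 52 = \left(-147 + \left(10^{2} - 72 \left(-7 + 2 \cdot 12\right)\right)\right) 52 = \left(-147 + \left(100 - 72 \left(-7 + 24\right)\right)\right) 52 = \left(-147 + \left(100 - 72 \cdot 17\right)\right) 52 = \left(-147 + \left(100 - 1224\right)\right) 52 = \left(-147 - 1124\right) 52 = \left(-1271\right) 52 = -66092$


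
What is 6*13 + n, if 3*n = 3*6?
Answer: 84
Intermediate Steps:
n = 6 (n = (3*6)/3 = (⅓)*18 = 6)
6*13 + n = 6*13 + 6 = 78 + 6 = 84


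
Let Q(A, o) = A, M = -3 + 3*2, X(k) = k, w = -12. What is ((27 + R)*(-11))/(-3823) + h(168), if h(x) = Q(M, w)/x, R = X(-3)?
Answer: 18607/214088 ≈ 0.086913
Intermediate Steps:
R = -3
M = 3 (M = -3 + 6 = 3)
h(x) = 3/x
((27 + R)*(-11))/(-3823) + h(168) = ((27 - 3)*(-11))/(-3823) + 3/168 = (24*(-11))*(-1/3823) + 3*(1/168) = -264*(-1/3823) + 1/56 = 264/3823 + 1/56 = 18607/214088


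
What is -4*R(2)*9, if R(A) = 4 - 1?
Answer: -108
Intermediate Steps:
R(A) = 3
-4*R(2)*9 = -4*3*9 = -12*9 = -108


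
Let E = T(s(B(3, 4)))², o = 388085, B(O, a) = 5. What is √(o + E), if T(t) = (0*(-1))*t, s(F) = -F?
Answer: √388085 ≈ 622.96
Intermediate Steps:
T(t) = 0 (T(t) = 0*t = 0)
E = 0 (E = 0² = 0)
√(o + E) = √(388085 + 0) = √388085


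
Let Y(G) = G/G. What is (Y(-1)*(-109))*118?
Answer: -12862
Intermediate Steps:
Y(G) = 1
(Y(-1)*(-109))*118 = (1*(-109))*118 = -109*118 = -12862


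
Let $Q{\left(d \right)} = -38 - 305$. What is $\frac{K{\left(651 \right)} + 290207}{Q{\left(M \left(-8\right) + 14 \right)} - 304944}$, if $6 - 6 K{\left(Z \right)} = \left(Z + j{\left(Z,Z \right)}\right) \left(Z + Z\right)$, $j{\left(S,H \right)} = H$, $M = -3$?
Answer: $- \frac{7674}{305287} \approx -0.025137$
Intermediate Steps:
$K{\left(Z \right)} = 1 - \frac{2 Z^{2}}{3}$ ($K{\left(Z \right)} = 1 - \frac{\left(Z + Z\right) \left(Z + Z\right)}{6} = 1 - \frac{2 Z 2 Z}{6} = 1 - \frac{4 Z^{2}}{6} = 1 - \frac{2 Z^{2}}{3}$)
$Q{\left(d \right)} = -343$
$\frac{K{\left(651 \right)} + 290207}{Q{\left(M \left(-8\right) + 14 \right)} - 304944} = \frac{\left(1 - \frac{2 \cdot 651^{2}}{3}\right) + 290207}{-343 - 304944} = \frac{\left(1 - 282534\right) + 290207}{-305287} = \left(\left(1 - 282534\right) + 290207\right) \left(- \frac{1}{305287}\right) = \left(-282533 + 290207\right) \left(- \frac{1}{305287}\right) = 7674 \left(- \frac{1}{305287}\right) = - \frac{7674}{305287}$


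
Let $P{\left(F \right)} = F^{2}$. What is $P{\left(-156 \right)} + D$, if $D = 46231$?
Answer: $70567$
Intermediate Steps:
$P{\left(-156 \right)} + D = \left(-156\right)^{2} + 46231 = 24336 + 46231 = 70567$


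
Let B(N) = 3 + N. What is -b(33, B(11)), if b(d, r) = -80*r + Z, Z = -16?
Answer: 1136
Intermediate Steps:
b(d, r) = -16 - 80*r (b(d, r) = -80*r - 16 = -16 - 80*r)
-b(33, B(11)) = -(-16 - 80*(3 + 11)) = -(-16 - 80*14) = -(-16 - 1120) = -1*(-1136) = 1136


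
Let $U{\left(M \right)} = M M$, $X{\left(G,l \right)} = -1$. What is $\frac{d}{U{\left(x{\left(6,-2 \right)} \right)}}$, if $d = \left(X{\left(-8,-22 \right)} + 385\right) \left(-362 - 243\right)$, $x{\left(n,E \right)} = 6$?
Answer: $- \frac{19360}{3} \approx -6453.3$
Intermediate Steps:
$U{\left(M \right)} = M^{2}$
$d = -232320$ ($d = \left(-1 + 385\right) \left(-362 - 243\right) = 384 \left(-605\right) = -232320$)
$\frac{d}{U{\left(x{\left(6,-2 \right)} \right)}} = - \frac{232320}{6^{2}} = - \frac{232320}{36} = \left(-232320\right) \frac{1}{36} = - \frac{19360}{3}$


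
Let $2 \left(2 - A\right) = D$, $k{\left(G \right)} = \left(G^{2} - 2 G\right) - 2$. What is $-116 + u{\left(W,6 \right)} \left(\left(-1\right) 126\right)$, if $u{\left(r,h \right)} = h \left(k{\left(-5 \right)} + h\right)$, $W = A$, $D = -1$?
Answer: $-29600$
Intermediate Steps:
$k{\left(G \right)} = -2 + G^{2} - 2 G$
$A = \frac{5}{2}$ ($A = 2 - - \frac{1}{2} = 2 + \frac{1}{2} = \frac{5}{2} \approx 2.5$)
$W = \frac{5}{2} \approx 2.5$
$u{\left(r,h \right)} = h \left(33 + h\right)$ ($u{\left(r,h \right)} = h \left(\left(-2 + \left(-5\right)^{2} - -10\right) + h\right) = h \left(\left(-2 + 25 + 10\right) + h\right) = h \left(33 + h\right)$)
$-116 + u{\left(W,6 \right)} \left(\left(-1\right) 126\right) = -116 + 6 \left(33 + 6\right) \left(\left(-1\right) 126\right) = -116 + 6 \cdot 39 \left(-126\right) = -116 + 234 \left(-126\right) = -116 - 29484 = -29600$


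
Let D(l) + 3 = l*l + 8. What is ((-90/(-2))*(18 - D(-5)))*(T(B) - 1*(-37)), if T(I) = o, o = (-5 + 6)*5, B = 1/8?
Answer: -22680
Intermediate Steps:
D(l) = 5 + l² (D(l) = -3 + (l*l + 8) = -3 + (l² + 8) = -3 + (8 + l²) = 5 + l²)
B = ⅛ ≈ 0.12500
o = 5 (o = 1*5 = 5)
T(I) = 5
((-90/(-2))*(18 - D(-5)))*(T(B) - 1*(-37)) = ((-90/(-2))*(18 - (5 + (-5)²)))*(5 - 1*(-37)) = ((-90*(-½))*(18 - (5 + 25)))*(5 + 37) = (45*(18 - 1*30))*42 = (45*(18 - 30))*42 = (45*(-12))*42 = -540*42 = -22680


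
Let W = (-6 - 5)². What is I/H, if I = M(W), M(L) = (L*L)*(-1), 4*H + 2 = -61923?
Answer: 58564/61925 ≈ 0.94572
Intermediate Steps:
H = -61925/4 (H = -½ + (¼)*(-61923) = -½ - 61923/4 = -61925/4 ≈ -15481.)
W = 121 (W = (-11)² = 121)
M(L) = -L² (M(L) = L²*(-1) = -L²)
I = -14641 (I = -1*121² = -1*14641 = -14641)
I/H = -14641/(-61925/4) = -14641*(-4/61925) = 58564/61925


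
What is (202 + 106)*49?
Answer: 15092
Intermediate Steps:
(202 + 106)*49 = 308*49 = 15092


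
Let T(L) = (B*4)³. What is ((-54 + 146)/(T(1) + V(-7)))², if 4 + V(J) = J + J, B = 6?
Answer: 2116/47651409 ≈ 4.4406e-5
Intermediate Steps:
V(J) = -4 + 2*J (V(J) = -4 + (J + J) = -4 + 2*J)
T(L) = 13824 (T(L) = (6*4)³ = 24³ = 13824)
((-54 + 146)/(T(1) + V(-7)))² = ((-54 + 146)/(13824 + (-4 + 2*(-7))))² = (92/(13824 + (-4 - 14)))² = (92/(13824 - 18))² = (92/13806)² = (92*(1/13806))² = (46/6903)² = 2116/47651409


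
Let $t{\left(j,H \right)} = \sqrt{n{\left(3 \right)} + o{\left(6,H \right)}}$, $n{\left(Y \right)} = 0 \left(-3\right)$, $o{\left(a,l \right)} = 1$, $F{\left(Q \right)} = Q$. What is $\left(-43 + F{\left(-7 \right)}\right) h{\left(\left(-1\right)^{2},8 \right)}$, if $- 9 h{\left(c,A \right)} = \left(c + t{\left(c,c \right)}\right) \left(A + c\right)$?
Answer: $100$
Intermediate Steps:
$n{\left(Y \right)} = 0$
$t{\left(j,H \right)} = 1$ ($t{\left(j,H \right)} = \sqrt{0 + 1} = \sqrt{1} = 1$)
$h{\left(c,A \right)} = - \frac{\left(1 + c\right) \left(A + c\right)}{9}$ ($h{\left(c,A \right)} = - \frac{\left(c + 1\right) \left(A + c\right)}{9} = - \frac{\left(1 + c\right) \left(A + c\right)}{9}$)
$\left(-43 + F{\left(-7 \right)}\right) h{\left(\left(-1\right)^{2},8 \right)} = \left(-43 - 7\right) \left(\left(- \frac{1}{9}\right) 8 - \frac{\left(-1\right)^{2}}{9} - \frac{\left(\left(-1\right)^{2}\right)^{2}}{9} - \frac{8 \left(-1\right)^{2}}{9}\right) = - 50 \left(- \frac{8}{9} - \frac{1}{9} - \frac{1^{2}}{9} - \frac{8}{9} \cdot 1\right) = - 50 \left(- \frac{8}{9} - \frac{1}{9} - \frac{1}{9} - \frac{8}{9}\right) = \left(-50\right) \left(-2\right) = 100$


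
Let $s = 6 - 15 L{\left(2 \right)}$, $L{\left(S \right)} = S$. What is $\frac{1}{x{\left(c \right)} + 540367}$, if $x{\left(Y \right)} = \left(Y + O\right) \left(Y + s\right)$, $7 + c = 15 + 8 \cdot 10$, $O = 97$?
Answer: $\frac{1}{552207} \approx 1.8109 \cdot 10^{-6}$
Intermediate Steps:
$s = -24$ ($s = 6 - 30 = -24$)
$c = 88$ ($c = -7 + \left(15 + 8 \cdot 10\right) = -7 + \left(15 + 80\right) = -7 + 95 = 88$)
$x{\left(Y \right)} = \left(-24 + Y\right) \left(97 + Y\right)$ ($x{\left(Y \right)} = \left(Y + 97\right) \left(Y - 24\right) = \left(97 + Y\right) \left(-24 + Y\right) = \left(-24 + Y\right) \left(97 + Y\right)$)
$\frac{1}{x{\left(c \right)} + 540367} = \frac{1}{\left(-2328 + 88^{2} + 73 \cdot 88\right) + 540367} = \frac{1}{\left(-2328 + 7744 + 6424\right) + 540367} = \frac{1}{11840 + 540367} = \frac{1}{552207}$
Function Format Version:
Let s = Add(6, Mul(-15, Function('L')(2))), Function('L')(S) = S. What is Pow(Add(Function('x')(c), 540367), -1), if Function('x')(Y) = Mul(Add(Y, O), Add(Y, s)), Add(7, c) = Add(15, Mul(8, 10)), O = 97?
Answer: Rational(1, 552207) ≈ 1.8109e-6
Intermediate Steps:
s = -24 (s = Add(6, Mul(-15, 2)) = Add(6, -30) = -24)
c = 88 (c = Add(-7, Add(15, Mul(8, 10))) = Add(-7, Add(15, 80)) = Add(-7, 95) = 88)
Function('x')(Y) = Mul(Add(-24, Y), Add(97, Y)) (Function('x')(Y) = Mul(Add(Y, 97), Add(Y, -24)) = Mul(Add(97, Y), Add(-24, Y)) = Mul(Add(-24, Y), Add(97, Y)))
Pow(Add(Function('x')(c), 540367), -1) = Pow(Add(Add(-2328, Pow(88, 2), Mul(73, 88)), 540367), -1) = Pow(Add(Add(-2328, 7744, 6424), 540367), -1) = Pow(Add(11840, 540367), -1) = Pow(552207, -1) = Rational(1, 552207)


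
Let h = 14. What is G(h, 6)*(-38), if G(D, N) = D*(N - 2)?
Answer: -2128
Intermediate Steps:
G(D, N) = D*(-2 + N)
G(h, 6)*(-38) = (14*(-2 + 6))*(-38) = (14*4)*(-38) = 56*(-38) = -2128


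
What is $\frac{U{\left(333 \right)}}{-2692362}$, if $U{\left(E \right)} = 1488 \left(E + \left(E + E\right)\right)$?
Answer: $- \frac{247752}{448727} \approx -0.55212$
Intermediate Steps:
$U{\left(E \right)} = 4464 E$ ($U{\left(E \right)} = 1488 \left(E + 2 E\right) = 1488 \cdot 3 E = 4464 E$)
$\frac{U{\left(333 \right)}}{-2692362} = \frac{4464 \cdot 333}{-2692362} = 1486512 \left(- \frac{1}{2692362}\right) = - \frac{247752}{448727}$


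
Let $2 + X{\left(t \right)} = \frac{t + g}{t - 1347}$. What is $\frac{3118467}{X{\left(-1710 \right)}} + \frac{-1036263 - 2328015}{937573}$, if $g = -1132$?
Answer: $- \frac{8938038445944303}{3067738856} \approx -2.9136 \cdot 10^{6}$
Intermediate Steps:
$X{\left(t \right)} = -2 + \frac{-1132 + t}{-1347 + t}$ ($X{\left(t \right)} = -2 + \frac{t - 1132}{t - 1347} = -2 + \frac{-1132 + t}{-1347 + t}$)
$\frac{3118467}{X{\left(-1710 \right)}} + \frac{-1036263 - 2328015}{937573} = \frac{3118467}{\frac{1}{-1347 - 1710} \left(1562 - -1710\right)} + \frac{-1036263 - 2328015}{937573} = \frac{3118467}{\frac{1}{-3057} \left(1562 + 1710\right)} - \frac{3364278}{937573} = \frac{3118467}{\left(- \frac{1}{3057}\right) 3272} - \frac{3364278}{937573} = \frac{3118467}{- \frac{3272}{3057}} - \frac{3364278}{937573} = 3118467 \left(- \frac{3057}{3272}\right) - \frac{3364278}{937573} = - \frac{9533153619}{3272} - \frac{3364278}{937573} = - \frac{8938038445944303}{3067738856}$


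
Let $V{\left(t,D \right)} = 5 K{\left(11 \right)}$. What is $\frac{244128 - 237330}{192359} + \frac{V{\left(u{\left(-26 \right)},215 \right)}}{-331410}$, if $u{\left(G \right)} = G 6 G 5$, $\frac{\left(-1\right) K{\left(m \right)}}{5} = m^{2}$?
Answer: $\frac{566962231}{12749939238} \approx 0.044468$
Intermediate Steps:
$K{\left(m \right)} = - 5 m^{2}$
$u{\left(G \right)} = 30 G^{2}$ ($u{\left(G \right)} = 6 G^{2} \cdot 5 = 30 G^{2}$)
$V{\left(t,D \right)} = -3025$ ($V{\left(t,D \right)} = 5 \left(- 5 \cdot 11^{2}\right) = 5 \left(\left(-5\right) 121\right) = 5 \left(-605\right) = -3025$)
$\frac{244128 - 237330}{192359} + \frac{V{\left(u{\left(-26 \right)},215 \right)}}{-331410} = \frac{244128 - 237330}{192359} - \frac{3025}{-331410} = \left(244128 - 237330\right) \frac{1}{192359} - - \frac{605}{66282} = 6798 \cdot \frac{1}{192359} + \frac{605}{66282} = \frac{6798}{192359} + \frac{605}{66282} = \frac{566962231}{12749939238}$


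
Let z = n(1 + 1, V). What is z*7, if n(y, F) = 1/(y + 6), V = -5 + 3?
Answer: 7/8 ≈ 0.87500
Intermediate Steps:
V = -2
n(y, F) = 1/(6 + y)
z = ⅛ (z = 1/(6 + (1 + 1)) = 1/(6 + 2) = 1/8 = ⅛ ≈ 0.12500)
z*7 = (⅛)*7 = 7/8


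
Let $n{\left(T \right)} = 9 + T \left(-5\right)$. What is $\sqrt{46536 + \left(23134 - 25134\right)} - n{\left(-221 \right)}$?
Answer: $-1114 + 2 \sqrt{11134} \approx -902.96$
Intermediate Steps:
$n{\left(T \right)} = 9 - 5 T$
$\sqrt{46536 + \left(23134 - 25134\right)} - n{\left(-221 \right)} = \sqrt{46536 + \left(23134 - 25134\right)} - \left(9 - -1105\right) = \sqrt{46536 - 2000} - \left(9 + 1105\right) = \sqrt{44536} - 1114 = 2 \sqrt{11134} - 1114 = -1114 + 2 \sqrt{11134}$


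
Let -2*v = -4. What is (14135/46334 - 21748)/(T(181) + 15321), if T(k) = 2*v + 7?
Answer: -1007657697/710392888 ≈ -1.4185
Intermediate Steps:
v = 2 (v = -½*(-4) = 2)
T(k) = 11 (T(k) = 2*2 + 7 = 4 + 7 = 11)
(14135/46334 - 21748)/(T(181) + 15321) = (14135/46334 - 21748)/(11 + 15321) = (14135*(1/46334) - 21748)/15332 = (14135/46334 - 21748)*(1/15332) = -1007657697/46334*1/15332 = -1007657697/710392888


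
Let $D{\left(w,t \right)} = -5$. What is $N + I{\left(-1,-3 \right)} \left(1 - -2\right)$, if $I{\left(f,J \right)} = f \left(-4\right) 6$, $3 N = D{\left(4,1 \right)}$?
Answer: $\frac{211}{3} \approx 70.333$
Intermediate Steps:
$N = - \frac{5}{3}$ ($N = \frac{1}{3} \left(-5\right) = - \frac{5}{3} \approx -1.6667$)
$I{\left(f,J \right)} = - 24 f$ ($I{\left(f,J \right)} = - 4 f 6 = - 24 f$)
$N + I{\left(-1,-3 \right)} \left(1 - -2\right) = - \frac{5}{3} + \left(-24\right) \left(-1\right) \left(1 - -2\right) = - \frac{5}{3} + 24 \left(1 + 2\right) = - \frac{5}{3} + 24 \cdot 3 = - \frac{5}{3} + 72 = \frac{211}{3}$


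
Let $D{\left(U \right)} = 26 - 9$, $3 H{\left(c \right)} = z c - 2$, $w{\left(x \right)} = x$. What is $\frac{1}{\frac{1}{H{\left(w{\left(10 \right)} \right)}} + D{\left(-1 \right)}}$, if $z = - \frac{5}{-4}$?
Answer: $\frac{7}{121} \approx 0.057851$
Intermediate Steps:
$z = \frac{5}{4}$ ($z = \left(-5\right) \left(- \frac{1}{4}\right) = \frac{5}{4} \approx 1.25$)
$H{\left(c \right)} = - \frac{2}{3} + \frac{5 c}{12}$ ($H{\left(c \right)} = \frac{\frac{5 c}{4} - 2}{3} = \frac{-2 + \frac{5 c}{4}}{3} = - \frac{2}{3} + \frac{5 c}{12}$)
$D{\left(U \right)} = 17$
$\frac{1}{\frac{1}{H{\left(w{\left(10 \right)} \right)}} + D{\left(-1 \right)}} = \frac{1}{\frac{1}{- \frac{2}{3} + \frac{5}{12} \cdot 10} + 17} = \frac{1}{\frac{1}{- \frac{2}{3} + \frac{25}{6}} + 17} = \frac{1}{\frac{1}{\frac{7}{2}} + 17} = \frac{1}{\frac{2}{7} + 17} = \frac{1}{\frac{121}{7}} = \frac{7}{121}$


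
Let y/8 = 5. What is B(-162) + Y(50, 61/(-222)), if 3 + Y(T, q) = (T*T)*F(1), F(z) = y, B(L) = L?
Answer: 99835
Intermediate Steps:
y = 40 (y = 8*5 = 40)
F(z) = 40
Y(T, q) = -3 + 40*T² (Y(T, q) = -3 + (T*T)*40 = -3 + T²*40 = -3 + 40*T²)
B(-162) + Y(50, 61/(-222)) = -162 + (-3 + 40*50²) = -162 + (-3 + 40*2500) = -162 + (-3 + 100000) = -162 + 99997 = 99835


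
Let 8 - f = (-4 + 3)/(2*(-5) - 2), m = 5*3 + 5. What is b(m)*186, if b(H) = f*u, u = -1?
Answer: -2945/2 ≈ -1472.5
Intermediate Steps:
m = 20 (m = 15 + 5 = 20)
f = 95/12 (f = 8 - (-4 + 3)/(2*(-5) - 2) = 8 - (-1)/(-10 - 2) = 8 - (-1)/(-12) = 8 - (-1)*(-1)/12 = 8 - 1*1/12 = 8 - 1/12 = 95/12 ≈ 7.9167)
b(H) = -95/12 (b(H) = (95/12)*(-1) = -95/12)
b(m)*186 = -95/12*186 = -2945/2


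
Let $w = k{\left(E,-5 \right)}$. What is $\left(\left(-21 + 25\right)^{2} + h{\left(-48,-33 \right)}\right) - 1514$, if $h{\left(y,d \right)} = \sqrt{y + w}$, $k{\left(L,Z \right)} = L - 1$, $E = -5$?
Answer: $-1498 + 3 i \sqrt{6} \approx -1498.0 + 7.3485 i$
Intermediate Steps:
$k{\left(L,Z \right)} = -1 + L$
$w = -6$ ($w = -1 - 5 = -6$)
$h{\left(y,d \right)} = \sqrt{-6 + y}$ ($h{\left(y,d \right)} = \sqrt{y - 6} = \sqrt{-6 + y}$)
$\left(\left(-21 + 25\right)^{2} + h{\left(-48,-33 \right)}\right) - 1514 = \left(\left(-21 + 25\right)^{2} + \sqrt{-6 - 48}\right) - 1514 = \left(4^{2} + \sqrt{-54}\right) - 1514 = \left(16 + 3 i \sqrt{6}\right) - 1514 = -1498 + 3 i \sqrt{6}$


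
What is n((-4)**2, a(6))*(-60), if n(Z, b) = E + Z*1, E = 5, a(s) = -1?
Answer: -1260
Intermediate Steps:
n(Z, b) = 5 + Z (n(Z, b) = 5 + Z*1 = 5 + Z)
n((-4)**2, a(6))*(-60) = (5 + (-4)**2)*(-60) = (5 + 16)*(-60) = 21*(-60) = -1260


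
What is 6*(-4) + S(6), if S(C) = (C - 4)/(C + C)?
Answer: -143/6 ≈ -23.833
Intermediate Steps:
S(C) = (-4 + C)/(2*C) (S(C) = (-4 + C)/((2*C)) = (-4 + C)*(1/(2*C)) = (-4 + C)/(2*C))
6*(-4) + S(6) = 6*(-4) + (½)*(-4 + 6)/6 = -24 + (½)*(⅙)*2 = -24 + ⅙ = -143/6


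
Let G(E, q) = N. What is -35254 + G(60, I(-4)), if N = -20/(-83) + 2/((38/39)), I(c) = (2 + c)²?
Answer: -55591941/1577 ≈ -35252.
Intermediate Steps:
N = 3617/1577 (N = -20*(-1/83) + 2/((38*(1/39))) = 20/83 + 2/(38/39) = 20/83 + 2*(39/38) = 20/83 + 39/19 = 3617/1577 ≈ 2.2936)
G(E, q) = 3617/1577
-35254 + G(60, I(-4)) = -35254 + 3617/1577 = -55591941/1577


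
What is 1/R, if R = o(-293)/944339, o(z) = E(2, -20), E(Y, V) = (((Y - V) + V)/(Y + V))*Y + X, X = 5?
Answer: 8499051/43 ≈ 1.9765e+5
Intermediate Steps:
E(Y, V) = 5 + Y**2/(V + Y) (E(Y, V) = (((Y - V) + V)/(Y + V))*Y + 5 = (Y/(V + Y))*Y + 5 = Y**2/(V + Y) + 5 = 5 + Y**2/(V + Y))
o(z) = 43/9 (o(z) = (2**2 + 5*(-20) + 5*2)/(-20 + 2) = (4 - 100 + 10)/(-18) = -1/18*(-86) = 43/9)
R = 43/8499051 (R = (43/9)/944339 = (43/9)*(1/944339) = 43/8499051 ≈ 5.0594e-6)
1/R = 1/(43/8499051) = 8499051/43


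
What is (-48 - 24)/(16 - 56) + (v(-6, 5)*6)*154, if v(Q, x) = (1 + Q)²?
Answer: 115509/5 ≈ 23102.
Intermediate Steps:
(-48 - 24)/(16 - 56) + (v(-6, 5)*6)*154 = (-48 - 24)/(16 - 56) + ((1 - 6)²*6)*154 = -72/(-40) + ((-5)²*6)*154 = -72*(-1/40) + (25*6)*154 = 9/5 + 150*154 = 9/5 + 23100 = 115509/5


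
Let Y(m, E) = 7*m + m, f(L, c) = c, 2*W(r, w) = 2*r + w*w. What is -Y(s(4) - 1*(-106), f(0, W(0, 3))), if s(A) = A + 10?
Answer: -960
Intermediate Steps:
W(r, w) = r + w²/2 (W(r, w) = (2*r + w*w)/2 = (2*r + w²)/2 = (w² + 2*r)/2 = r + w²/2)
s(A) = 10 + A
Y(m, E) = 8*m
-Y(s(4) - 1*(-106), f(0, W(0, 3))) = -8*((10 + 4) - 1*(-106)) = -8*(14 + 106) = -8*120 = -1*960 = -960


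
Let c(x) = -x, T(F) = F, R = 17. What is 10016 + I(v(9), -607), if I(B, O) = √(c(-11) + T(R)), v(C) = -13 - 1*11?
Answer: 10016 + 2*√7 ≈ 10021.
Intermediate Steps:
v(C) = -24 (v(C) = -13 - 11 = -24)
I(B, O) = 2*√7 (I(B, O) = √(-1*(-11) + 17) = √(11 + 17) = √28 = 2*√7)
10016 + I(v(9), -607) = 10016 + 2*√7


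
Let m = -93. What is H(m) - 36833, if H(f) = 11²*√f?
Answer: -36833 + 121*I*√93 ≈ -36833.0 + 1166.9*I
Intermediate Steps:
H(f) = 121*√f
H(m) - 36833 = 121*√(-93) - 36833 = 121*(I*√93) - 36833 = 121*I*√93 - 36833 = -36833 + 121*I*√93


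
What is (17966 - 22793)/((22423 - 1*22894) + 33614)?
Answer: -4827/33143 ≈ -0.14564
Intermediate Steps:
(17966 - 22793)/((22423 - 1*22894) + 33614) = -4827/((22423 - 22894) + 33614) = -4827/(-471 + 33614) = -4827/33143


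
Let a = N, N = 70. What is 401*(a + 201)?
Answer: 108671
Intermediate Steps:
a = 70
401*(a + 201) = 401*(70 + 201) = 401*271 = 108671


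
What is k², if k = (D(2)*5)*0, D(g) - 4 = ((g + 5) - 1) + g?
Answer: 0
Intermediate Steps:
D(g) = 8 + 2*g (D(g) = 4 + (((g + 5) - 1) + g) = 4 + (((5 + g) - 1) + g) = 4 + ((4 + g) + g) = 4 + (4 + 2*g) = 8 + 2*g)
k = 0 (k = ((8 + 2*2)*5)*0 = ((8 + 4)*5)*0 = (12*5)*0 = 60*0 = 0)
k² = 0² = 0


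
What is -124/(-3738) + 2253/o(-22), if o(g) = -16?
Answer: -4209865/29904 ≈ -140.78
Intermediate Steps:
-124/(-3738) + 2253/o(-22) = -124/(-3738) + 2253/(-16) = -124*(-1/3738) + 2253*(-1/16) = 62/1869 - 2253/16 = -4209865/29904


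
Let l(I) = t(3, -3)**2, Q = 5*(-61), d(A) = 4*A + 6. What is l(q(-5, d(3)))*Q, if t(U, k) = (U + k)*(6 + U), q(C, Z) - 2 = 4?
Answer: 0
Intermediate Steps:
d(A) = 6 + 4*A
q(C, Z) = 6 (q(C, Z) = 2 + 4 = 6)
Q = -305
t(U, k) = (6 + U)*(U + k)
l(I) = 0 (l(I) = (3**2 + 6*3 + 6*(-3) + 3*(-3))**2 = (9 + 18 - 18 - 9)**2 = 0**2 = 0)
l(q(-5, d(3)))*Q = 0*(-305) = 0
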